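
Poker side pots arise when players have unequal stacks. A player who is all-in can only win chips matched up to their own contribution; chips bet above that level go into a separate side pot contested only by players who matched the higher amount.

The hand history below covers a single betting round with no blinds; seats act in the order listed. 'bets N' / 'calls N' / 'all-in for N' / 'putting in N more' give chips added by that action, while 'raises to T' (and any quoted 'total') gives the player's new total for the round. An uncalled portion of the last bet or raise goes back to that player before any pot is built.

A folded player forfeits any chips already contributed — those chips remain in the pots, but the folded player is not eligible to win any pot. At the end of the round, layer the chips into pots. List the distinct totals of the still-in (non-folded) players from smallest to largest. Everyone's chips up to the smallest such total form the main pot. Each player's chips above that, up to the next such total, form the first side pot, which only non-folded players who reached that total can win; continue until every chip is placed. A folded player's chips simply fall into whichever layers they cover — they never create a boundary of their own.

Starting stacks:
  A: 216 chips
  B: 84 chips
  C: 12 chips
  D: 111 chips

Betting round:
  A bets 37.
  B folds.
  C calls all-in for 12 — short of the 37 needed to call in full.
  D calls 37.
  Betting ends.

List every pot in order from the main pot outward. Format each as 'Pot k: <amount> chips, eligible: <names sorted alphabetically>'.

Contributions: A=37, C=12, D=37
Folded: B
Pot levels (distinct totals of non-folded players): 12, 37
Layer 1-12: 12 each from A, C, D = 12*3 = 36 chips; eligible A, C, D
Layer 13-37: 25 each from A, D = 25*2 = 50 chips; eligible A, D

Pot 1: 36 chips, eligible: A, C, D
Pot 2: 50 chips, eligible: A, D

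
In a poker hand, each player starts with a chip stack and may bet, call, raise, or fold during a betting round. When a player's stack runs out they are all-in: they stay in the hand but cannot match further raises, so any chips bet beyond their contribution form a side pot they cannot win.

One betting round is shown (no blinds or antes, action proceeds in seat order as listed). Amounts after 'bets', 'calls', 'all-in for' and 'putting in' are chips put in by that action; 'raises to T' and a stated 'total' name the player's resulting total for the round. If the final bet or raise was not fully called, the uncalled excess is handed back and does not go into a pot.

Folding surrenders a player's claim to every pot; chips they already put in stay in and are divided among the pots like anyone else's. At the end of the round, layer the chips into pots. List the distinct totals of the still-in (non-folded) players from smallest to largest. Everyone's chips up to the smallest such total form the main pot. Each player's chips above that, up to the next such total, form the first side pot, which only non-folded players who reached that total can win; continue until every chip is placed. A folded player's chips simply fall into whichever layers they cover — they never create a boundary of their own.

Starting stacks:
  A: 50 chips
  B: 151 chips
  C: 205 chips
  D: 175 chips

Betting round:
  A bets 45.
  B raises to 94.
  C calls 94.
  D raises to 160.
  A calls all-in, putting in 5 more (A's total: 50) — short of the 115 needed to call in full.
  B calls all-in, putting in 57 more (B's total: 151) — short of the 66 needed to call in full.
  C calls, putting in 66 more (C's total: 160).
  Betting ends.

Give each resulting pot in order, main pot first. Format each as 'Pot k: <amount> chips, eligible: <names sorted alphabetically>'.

Pot 1: 200 chips, eligible: A, B, C, D
Pot 2: 303 chips, eligible: B, C, D
Pot 3: 18 chips, eligible: C, D

Derivation:
Contributions: A=50, B=151, C=160, D=160
Pot levels (distinct totals of non-folded players): 50, 151, 160
Layer 1-50: 50 each from A, B, C, D = 50*4 = 200 chips; eligible A, B, C, D
Layer 51-151: 101 each from B, C, D = 101*3 = 303 chips; eligible B, C, D
Layer 152-160: 9 each from C, D = 9*2 = 18 chips; eligible C, D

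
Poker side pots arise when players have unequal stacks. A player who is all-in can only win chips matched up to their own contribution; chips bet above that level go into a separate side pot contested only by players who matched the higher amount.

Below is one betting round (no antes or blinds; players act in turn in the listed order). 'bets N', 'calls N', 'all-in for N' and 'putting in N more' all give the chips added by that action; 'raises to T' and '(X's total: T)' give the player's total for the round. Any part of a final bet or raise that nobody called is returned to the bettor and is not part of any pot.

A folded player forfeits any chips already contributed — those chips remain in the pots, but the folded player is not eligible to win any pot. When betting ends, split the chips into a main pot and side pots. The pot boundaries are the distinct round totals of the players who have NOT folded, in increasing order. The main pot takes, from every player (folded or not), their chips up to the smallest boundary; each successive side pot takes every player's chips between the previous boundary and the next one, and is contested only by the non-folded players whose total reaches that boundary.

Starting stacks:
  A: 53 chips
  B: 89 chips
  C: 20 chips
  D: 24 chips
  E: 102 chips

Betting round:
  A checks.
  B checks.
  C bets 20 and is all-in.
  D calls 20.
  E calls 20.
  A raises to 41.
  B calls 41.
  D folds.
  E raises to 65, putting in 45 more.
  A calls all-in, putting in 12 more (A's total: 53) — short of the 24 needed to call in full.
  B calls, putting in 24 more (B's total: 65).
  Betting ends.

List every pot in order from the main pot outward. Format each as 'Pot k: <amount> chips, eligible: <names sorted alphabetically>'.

Pot 1: 100 chips, eligible: A, B, C, E
Pot 2: 99 chips, eligible: A, B, E
Pot 3: 24 chips, eligible: B, E

Derivation:
Contributions: A=53, B=65, C=20, D=20, E=65
Folded: D
Pot levels (distinct totals of non-folded players): 20, 53, 65
Layer 1-20: 20 each from A, B, C, D, E = 20*5 = 100 chips; eligible A, B, C, E
Layer 21-53: 33 each from A, B, E = 33*3 = 99 chips; eligible A, B, E
Layer 54-65: 12 each from B, E = 12*2 = 24 chips; eligible B, E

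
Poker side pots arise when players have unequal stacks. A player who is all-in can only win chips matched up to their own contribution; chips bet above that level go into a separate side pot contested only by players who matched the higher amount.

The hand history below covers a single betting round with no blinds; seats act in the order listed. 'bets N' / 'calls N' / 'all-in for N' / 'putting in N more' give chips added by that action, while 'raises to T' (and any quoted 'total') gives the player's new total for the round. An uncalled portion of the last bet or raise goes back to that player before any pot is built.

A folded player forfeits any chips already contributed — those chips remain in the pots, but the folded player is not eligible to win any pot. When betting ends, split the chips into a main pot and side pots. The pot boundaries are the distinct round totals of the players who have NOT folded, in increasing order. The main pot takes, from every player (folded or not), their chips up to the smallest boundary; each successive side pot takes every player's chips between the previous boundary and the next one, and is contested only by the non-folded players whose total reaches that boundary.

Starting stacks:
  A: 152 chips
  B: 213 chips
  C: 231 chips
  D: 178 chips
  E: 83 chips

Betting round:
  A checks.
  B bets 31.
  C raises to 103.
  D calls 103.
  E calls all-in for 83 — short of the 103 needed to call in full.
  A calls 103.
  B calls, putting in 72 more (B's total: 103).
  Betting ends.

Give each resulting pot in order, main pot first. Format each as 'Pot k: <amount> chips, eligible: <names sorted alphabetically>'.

Pot 1: 415 chips, eligible: A, B, C, D, E
Pot 2: 80 chips, eligible: A, B, C, D

Derivation:
Contributions: A=103, B=103, C=103, D=103, E=83
Pot levels (distinct totals of non-folded players): 83, 103
Layer 1-83: 83 each from A, B, C, D, E = 83*5 = 415 chips; eligible A, B, C, D, E
Layer 84-103: 20 each from A, B, C, D = 20*4 = 80 chips; eligible A, B, C, D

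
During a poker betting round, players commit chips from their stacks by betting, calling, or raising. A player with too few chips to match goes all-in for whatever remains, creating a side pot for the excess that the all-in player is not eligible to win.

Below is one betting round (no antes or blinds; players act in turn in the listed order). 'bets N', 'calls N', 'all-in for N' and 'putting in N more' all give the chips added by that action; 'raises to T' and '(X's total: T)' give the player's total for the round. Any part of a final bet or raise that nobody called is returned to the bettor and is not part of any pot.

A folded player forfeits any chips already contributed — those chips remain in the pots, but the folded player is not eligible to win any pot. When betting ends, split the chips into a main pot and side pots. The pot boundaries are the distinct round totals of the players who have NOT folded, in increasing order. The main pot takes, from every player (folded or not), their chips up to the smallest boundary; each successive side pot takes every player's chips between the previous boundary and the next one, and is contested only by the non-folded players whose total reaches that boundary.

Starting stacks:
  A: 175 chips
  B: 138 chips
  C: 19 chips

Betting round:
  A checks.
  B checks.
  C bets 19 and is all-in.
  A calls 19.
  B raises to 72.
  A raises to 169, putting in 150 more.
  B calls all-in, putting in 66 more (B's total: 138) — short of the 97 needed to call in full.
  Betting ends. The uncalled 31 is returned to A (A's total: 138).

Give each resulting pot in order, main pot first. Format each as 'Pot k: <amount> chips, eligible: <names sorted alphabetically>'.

Contributions (after 31 returned to A): A=138, B=138, C=19
Pot levels (distinct totals of non-folded players): 19, 138
Layer 1-19: 19 each from A, B, C = 19*3 = 57 chips; eligible A, B, C
Layer 20-138: 119 each from A, B = 119*2 = 238 chips; eligible A, B

Pot 1: 57 chips, eligible: A, B, C
Pot 2: 238 chips, eligible: A, B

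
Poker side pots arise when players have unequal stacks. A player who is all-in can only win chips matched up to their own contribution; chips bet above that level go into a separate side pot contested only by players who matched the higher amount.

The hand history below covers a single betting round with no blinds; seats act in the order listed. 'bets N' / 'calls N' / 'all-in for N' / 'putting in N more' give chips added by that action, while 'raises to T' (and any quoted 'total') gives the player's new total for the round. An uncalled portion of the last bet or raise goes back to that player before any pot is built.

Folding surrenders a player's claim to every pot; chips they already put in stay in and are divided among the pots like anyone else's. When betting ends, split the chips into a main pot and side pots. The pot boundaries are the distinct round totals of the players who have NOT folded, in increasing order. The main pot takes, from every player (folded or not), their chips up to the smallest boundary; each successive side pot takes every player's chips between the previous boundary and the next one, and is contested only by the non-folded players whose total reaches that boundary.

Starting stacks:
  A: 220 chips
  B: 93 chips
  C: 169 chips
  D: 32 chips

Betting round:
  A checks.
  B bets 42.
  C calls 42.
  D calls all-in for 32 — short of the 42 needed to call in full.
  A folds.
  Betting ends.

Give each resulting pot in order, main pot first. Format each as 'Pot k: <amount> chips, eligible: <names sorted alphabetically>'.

Contributions: B=42, C=42, D=32
Folded: A
Pot levels (distinct totals of non-folded players): 32, 42
Layer 1-32: 32 each from B, C, D = 32*3 = 96 chips; eligible B, C, D
Layer 33-42: 10 each from B, C = 10*2 = 20 chips; eligible B, C

Pot 1: 96 chips, eligible: B, C, D
Pot 2: 20 chips, eligible: B, C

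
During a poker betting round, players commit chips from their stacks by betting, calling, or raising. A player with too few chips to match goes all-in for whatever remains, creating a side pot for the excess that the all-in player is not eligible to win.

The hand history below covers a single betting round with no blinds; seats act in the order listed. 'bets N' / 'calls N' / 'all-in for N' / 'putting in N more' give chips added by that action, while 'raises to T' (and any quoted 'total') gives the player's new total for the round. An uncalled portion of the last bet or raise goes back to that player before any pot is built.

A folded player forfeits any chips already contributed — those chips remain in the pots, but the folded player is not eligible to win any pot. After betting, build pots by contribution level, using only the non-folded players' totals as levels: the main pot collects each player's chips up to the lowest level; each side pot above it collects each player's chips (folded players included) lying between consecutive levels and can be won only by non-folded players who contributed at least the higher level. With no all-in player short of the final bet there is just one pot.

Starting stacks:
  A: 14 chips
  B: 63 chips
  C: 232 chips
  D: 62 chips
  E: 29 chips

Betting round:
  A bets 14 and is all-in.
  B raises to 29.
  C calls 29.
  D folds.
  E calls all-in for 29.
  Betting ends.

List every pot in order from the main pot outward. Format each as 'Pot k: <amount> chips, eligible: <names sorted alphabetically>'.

Pot 1: 56 chips, eligible: A, B, C, E
Pot 2: 45 chips, eligible: B, C, E

Derivation:
Contributions: A=14, B=29, C=29, E=29
Folded: D
Pot levels (distinct totals of non-folded players): 14, 29
Layer 1-14: 14 each from A, B, C, E = 14*4 = 56 chips; eligible A, B, C, E
Layer 15-29: 15 each from B, C, E = 15*3 = 45 chips; eligible B, C, E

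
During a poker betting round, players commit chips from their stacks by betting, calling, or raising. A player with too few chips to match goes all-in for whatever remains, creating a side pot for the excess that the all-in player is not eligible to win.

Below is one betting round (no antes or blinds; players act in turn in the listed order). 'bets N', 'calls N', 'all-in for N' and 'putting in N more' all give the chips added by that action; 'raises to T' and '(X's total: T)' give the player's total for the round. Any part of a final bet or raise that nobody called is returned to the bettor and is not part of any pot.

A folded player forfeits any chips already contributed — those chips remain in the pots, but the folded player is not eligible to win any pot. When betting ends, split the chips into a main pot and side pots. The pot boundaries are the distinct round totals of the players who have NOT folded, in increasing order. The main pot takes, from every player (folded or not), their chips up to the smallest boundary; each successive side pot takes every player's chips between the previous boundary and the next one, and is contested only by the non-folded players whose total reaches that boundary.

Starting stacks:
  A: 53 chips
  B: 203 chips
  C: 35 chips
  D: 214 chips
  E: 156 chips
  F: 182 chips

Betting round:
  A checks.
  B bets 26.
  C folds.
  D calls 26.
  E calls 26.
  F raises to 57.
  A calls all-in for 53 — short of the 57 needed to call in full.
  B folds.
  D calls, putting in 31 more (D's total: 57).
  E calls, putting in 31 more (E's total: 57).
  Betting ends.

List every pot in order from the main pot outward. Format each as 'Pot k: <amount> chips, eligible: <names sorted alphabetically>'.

Pot 1: 238 chips, eligible: A, D, E, F
Pot 2: 12 chips, eligible: D, E, F

Derivation:
Contributions: A=53, B=26, D=57, E=57, F=57
Folded: B, C
Pot levels (distinct totals of non-folded players): 53, 57
Layer 1-53: A 53 + B 26 + D 53 + E 53 + F 53 = 238 chips; eligible A, D, E, F
Layer 54-57: 4 each from D, E, F = 4*3 = 12 chips; eligible D, E, F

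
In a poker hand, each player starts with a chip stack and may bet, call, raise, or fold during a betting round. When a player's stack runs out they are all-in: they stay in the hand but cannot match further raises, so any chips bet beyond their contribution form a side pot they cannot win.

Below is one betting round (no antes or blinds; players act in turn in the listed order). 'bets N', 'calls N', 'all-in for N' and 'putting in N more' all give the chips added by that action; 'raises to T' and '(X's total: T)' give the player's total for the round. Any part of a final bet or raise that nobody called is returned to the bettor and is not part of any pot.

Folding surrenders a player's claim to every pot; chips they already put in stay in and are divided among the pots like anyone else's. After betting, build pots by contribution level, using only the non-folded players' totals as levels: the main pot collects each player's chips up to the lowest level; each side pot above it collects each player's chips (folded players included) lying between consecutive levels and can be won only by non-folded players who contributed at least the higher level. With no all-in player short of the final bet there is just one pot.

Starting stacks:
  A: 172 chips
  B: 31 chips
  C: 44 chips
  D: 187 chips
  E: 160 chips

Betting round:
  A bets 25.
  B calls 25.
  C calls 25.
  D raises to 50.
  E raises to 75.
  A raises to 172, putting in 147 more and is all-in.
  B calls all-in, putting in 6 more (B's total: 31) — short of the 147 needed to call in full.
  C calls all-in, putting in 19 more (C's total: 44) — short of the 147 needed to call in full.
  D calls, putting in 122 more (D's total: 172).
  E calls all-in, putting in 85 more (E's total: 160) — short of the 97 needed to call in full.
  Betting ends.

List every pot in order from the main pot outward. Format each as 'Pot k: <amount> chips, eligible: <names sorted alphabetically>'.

Pot 1: 155 chips, eligible: A, B, C, D, E
Pot 2: 52 chips, eligible: A, C, D, E
Pot 3: 348 chips, eligible: A, D, E
Pot 4: 24 chips, eligible: A, D

Derivation:
Contributions: A=172, B=31, C=44, D=172, E=160
Pot levels (distinct totals of non-folded players): 31, 44, 160, 172
Layer 1-31: 31 each from A, B, C, D, E = 31*5 = 155 chips; eligible A, B, C, D, E
Layer 32-44: 13 each from A, C, D, E = 13*4 = 52 chips; eligible A, C, D, E
Layer 45-160: 116 each from A, D, E = 116*3 = 348 chips; eligible A, D, E
Layer 161-172: 12 each from A, D = 12*2 = 24 chips; eligible A, D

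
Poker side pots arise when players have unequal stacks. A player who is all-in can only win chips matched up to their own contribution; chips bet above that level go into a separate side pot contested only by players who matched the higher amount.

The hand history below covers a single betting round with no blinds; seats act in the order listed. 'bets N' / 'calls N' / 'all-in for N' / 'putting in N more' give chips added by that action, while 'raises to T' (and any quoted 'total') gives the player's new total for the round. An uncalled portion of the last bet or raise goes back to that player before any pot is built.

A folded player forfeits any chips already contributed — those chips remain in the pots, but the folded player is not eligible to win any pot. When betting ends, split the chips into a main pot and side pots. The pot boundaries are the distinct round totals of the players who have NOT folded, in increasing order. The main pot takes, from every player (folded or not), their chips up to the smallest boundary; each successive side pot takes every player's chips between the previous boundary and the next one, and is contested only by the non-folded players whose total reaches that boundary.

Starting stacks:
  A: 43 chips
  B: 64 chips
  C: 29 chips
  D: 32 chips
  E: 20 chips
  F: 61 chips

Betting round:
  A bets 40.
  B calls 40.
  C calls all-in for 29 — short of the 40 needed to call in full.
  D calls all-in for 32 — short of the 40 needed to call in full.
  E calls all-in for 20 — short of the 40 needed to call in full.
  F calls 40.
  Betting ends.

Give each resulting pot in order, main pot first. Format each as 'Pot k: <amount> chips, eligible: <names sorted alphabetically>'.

Contributions: A=40, B=40, C=29, D=32, E=20, F=40
Pot levels (distinct totals of non-folded players): 20, 29, 32, 40
Layer 1-20: 20 each from A, B, C, D, E, F = 20*6 = 120 chips; eligible A, B, C, D, E, F
Layer 21-29: 9 each from A, B, C, D, F = 9*5 = 45 chips; eligible A, B, C, D, F
Layer 30-32: 3 each from A, B, D, F = 3*4 = 12 chips; eligible A, B, D, F
Layer 33-40: 8 each from A, B, F = 8*3 = 24 chips; eligible A, B, F

Pot 1: 120 chips, eligible: A, B, C, D, E, F
Pot 2: 45 chips, eligible: A, B, C, D, F
Pot 3: 12 chips, eligible: A, B, D, F
Pot 4: 24 chips, eligible: A, B, F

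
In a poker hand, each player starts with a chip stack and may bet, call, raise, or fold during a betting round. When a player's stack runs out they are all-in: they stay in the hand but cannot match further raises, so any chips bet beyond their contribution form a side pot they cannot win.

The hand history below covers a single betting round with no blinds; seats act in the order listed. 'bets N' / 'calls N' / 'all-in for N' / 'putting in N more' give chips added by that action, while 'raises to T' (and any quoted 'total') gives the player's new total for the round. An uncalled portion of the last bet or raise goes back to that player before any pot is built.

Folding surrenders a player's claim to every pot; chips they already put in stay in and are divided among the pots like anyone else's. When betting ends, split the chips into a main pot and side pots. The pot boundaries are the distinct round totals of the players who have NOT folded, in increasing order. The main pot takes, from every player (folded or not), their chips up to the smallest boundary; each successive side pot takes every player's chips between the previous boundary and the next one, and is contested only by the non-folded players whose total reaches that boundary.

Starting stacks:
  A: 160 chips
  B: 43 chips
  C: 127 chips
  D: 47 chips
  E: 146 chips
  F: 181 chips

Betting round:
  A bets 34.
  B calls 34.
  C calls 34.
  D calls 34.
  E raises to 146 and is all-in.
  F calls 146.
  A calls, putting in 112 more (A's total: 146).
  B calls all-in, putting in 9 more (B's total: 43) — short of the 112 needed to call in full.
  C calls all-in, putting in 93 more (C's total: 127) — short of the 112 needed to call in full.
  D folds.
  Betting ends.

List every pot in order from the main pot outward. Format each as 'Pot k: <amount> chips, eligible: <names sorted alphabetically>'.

Contributions: A=146, B=43, C=127, D=34, E=146, F=146
Folded: D
Pot levels (distinct totals of non-folded players): 43, 127, 146
Layer 1-43: A 43 + B 43 + C 43 + D 34 + E 43 + F 43 = 249 chips; eligible A, B, C, E, F
Layer 44-127: 84 each from A, C, E, F = 84*4 = 336 chips; eligible A, C, E, F
Layer 128-146: 19 each from A, E, F = 19*3 = 57 chips; eligible A, E, F

Pot 1: 249 chips, eligible: A, B, C, E, F
Pot 2: 336 chips, eligible: A, C, E, F
Pot 3: 57 chips, eligible: A, E, F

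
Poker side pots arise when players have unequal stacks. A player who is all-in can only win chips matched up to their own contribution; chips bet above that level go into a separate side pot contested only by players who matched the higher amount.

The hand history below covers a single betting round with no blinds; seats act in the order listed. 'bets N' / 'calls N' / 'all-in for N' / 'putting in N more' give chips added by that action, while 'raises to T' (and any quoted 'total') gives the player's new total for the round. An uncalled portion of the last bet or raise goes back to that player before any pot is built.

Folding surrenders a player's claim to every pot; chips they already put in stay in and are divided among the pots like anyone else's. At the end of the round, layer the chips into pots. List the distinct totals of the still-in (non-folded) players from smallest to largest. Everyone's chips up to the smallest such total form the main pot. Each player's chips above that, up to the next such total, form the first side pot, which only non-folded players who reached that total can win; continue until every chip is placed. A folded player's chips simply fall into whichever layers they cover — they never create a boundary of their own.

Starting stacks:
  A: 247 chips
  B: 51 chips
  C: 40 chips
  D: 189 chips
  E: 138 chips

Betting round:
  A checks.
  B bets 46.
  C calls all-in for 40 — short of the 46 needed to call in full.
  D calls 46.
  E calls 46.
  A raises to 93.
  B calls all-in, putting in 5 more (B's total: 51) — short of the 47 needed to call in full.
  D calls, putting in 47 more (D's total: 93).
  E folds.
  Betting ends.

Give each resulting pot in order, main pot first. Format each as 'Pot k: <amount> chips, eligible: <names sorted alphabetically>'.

Contributions: A=93, B=51, C=40, D=93, E=46
Folded: E
Pot levels (distinct totals of non-folded players): 40, 51, 93
Layer 1-40: 40 each from A, B, C, D, E = 40*5 = 200 chips; eligible A, B, C, D
Layer 41-51: A 11 + B 11 + D 11 + E 6 = 39 chips; eligible A, B, D
Layer 52-93: 42 each from A, D = 42*2 = 84 chips; eligible A, D

Pot 1: 200 chips, eligible: A, B, C, D
Pot 2: 39 chips, eligible: A, B, D
Pot 3: 84 chips, eligible: A, D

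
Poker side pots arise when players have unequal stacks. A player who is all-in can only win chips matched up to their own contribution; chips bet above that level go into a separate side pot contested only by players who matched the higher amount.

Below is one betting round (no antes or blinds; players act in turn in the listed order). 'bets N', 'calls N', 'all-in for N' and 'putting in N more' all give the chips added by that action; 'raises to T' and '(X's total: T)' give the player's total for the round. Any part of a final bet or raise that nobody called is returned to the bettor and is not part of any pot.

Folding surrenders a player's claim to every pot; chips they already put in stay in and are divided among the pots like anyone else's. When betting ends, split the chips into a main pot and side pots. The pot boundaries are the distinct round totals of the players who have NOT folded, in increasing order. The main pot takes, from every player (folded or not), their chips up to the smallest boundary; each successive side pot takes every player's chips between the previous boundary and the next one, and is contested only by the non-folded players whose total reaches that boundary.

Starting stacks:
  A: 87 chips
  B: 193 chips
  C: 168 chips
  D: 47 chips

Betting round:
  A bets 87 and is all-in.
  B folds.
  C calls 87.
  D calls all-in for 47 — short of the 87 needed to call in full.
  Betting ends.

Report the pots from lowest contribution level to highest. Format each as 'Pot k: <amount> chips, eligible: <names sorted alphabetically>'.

Contributions: A=87, C=87, D=47
Folded: B
Pot levels (distinct totals of non-folded players): 47, 87
Layer 1-47: 47 each from A, C, D = 47*3 = 141 chips; eligible A, C, D
Layer 48-87: 40 each from A, C = 40*2 = 80 chips; eligible A, C

Pot 1: 141 chips, eligible: A, C, D
Pot 2: 80 chips, eligible: A, C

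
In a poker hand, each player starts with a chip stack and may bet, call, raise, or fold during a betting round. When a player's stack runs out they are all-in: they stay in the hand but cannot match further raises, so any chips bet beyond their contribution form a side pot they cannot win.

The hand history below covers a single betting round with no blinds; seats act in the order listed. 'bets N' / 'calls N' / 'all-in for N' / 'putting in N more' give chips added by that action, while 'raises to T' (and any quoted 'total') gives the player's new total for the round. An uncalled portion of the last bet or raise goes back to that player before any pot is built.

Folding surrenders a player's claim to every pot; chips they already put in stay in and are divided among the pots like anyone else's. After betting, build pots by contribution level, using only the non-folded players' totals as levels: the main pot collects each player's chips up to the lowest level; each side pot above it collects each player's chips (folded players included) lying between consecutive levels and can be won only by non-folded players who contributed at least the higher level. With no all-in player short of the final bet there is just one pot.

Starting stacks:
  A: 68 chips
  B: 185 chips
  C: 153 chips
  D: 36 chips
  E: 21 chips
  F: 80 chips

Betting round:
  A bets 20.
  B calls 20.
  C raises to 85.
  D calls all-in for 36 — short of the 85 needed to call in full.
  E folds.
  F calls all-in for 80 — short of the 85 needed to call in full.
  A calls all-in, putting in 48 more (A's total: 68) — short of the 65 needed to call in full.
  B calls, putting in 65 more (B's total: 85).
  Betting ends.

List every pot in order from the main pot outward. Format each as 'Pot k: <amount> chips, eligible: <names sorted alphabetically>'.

Pot 1: 180 chips, eligible: A, B, C, D, F
Pot 2: 128 chips, eligible: A, B, C, F
Pot 3: 36 chips, eligible: B, C, F
Pot 4: 10 chips, eligible: B, C

Derivation:
Contributions: A=68, B=85, C=85, D=36, F=80
Folded: E
Pot levels (distinct totals of non-folded players): 36, 68, 80, 85
Layer 1-36: 36 each from A, B, C, D, F = 36*5 = 180 chips; eligible A, B, C, D, F
Layer 37-68: 32 each from A, B, C, F = 32*4 = 128 chips; eligible A, B, C, F
Layer 69-80: 12 each from B, C, F = 12*3 = 36 chips; eligible B, C, F
Layer 81-85: 5 each from B, C = 5*2 = 10 chips; eligible B, C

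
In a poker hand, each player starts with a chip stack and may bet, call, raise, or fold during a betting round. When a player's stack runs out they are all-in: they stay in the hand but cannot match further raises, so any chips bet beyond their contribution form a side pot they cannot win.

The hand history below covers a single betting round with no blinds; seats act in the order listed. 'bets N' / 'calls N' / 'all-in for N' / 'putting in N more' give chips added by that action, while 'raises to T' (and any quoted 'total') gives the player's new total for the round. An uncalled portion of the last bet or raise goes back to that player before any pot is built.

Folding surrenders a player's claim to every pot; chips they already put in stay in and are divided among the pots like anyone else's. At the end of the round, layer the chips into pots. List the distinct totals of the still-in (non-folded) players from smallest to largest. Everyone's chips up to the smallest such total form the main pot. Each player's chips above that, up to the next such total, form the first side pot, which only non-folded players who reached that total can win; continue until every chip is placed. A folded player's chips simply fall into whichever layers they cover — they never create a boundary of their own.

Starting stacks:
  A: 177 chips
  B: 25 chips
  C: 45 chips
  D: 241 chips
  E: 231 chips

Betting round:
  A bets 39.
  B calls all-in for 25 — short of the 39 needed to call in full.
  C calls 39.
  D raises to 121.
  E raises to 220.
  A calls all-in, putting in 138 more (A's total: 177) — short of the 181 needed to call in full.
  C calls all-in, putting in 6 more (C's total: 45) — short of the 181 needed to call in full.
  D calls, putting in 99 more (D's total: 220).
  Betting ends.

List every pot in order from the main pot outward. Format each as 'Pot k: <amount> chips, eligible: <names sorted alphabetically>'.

Contributions: A=177, B=25, C=45, D=220, E=220
Pot levels (distinct totals of non-folded players): 25, 45, 177, 220
Layer 1-25: 25 each from A, B, C, D, E = 25*5 = 125 chips; eligible A, B, C, D, E
Layer 26-45: 20 each from A, C, D, E = 20*4 = 80 chips; eligible A, C, D, E
Layer 46-177: 132 each from A, D, E = 132*3 = 396 chips; eligible A, D, E
Layer 178-220: 43 each from D, E = 43*2 = 86 chips; eligible D, E

Pot 1: 125 chips, eligible: A, B, C, D, E
Pot 2: 80 chips, eligible: A, C, D, E
Pot 3: 396 chips, eligible: A, D, E
Pot 4: 86 chips, eligible: D, E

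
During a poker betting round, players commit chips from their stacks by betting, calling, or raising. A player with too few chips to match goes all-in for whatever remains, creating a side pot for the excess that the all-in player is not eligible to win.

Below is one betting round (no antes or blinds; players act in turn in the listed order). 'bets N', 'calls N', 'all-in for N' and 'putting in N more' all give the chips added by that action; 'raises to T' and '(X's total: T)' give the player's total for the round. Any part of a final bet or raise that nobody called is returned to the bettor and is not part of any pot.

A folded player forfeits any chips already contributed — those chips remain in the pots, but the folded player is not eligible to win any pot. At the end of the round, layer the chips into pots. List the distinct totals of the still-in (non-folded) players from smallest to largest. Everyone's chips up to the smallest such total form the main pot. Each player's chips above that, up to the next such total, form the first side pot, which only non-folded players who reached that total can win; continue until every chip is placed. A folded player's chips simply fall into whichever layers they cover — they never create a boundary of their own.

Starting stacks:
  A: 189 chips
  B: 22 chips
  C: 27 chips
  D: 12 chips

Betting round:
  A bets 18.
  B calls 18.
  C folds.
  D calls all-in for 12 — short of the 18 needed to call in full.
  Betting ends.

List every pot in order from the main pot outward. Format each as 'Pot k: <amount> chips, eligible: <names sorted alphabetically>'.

Contributions: A=18, B=18, D=12
Folded: C
Pot levels (distinct totals of non-folded players): 12, 18
Layer 1-12: 12 each from A, B, D = 12*3 = 36 chips; eligible A, B, D
Layer 13-18: 6 each from A, B = 6*2 = 12 chips; eligible A, B

Pot 1: 36 chips, eligible: A, B, D
Pot 2: 12 chips, eligible: A, B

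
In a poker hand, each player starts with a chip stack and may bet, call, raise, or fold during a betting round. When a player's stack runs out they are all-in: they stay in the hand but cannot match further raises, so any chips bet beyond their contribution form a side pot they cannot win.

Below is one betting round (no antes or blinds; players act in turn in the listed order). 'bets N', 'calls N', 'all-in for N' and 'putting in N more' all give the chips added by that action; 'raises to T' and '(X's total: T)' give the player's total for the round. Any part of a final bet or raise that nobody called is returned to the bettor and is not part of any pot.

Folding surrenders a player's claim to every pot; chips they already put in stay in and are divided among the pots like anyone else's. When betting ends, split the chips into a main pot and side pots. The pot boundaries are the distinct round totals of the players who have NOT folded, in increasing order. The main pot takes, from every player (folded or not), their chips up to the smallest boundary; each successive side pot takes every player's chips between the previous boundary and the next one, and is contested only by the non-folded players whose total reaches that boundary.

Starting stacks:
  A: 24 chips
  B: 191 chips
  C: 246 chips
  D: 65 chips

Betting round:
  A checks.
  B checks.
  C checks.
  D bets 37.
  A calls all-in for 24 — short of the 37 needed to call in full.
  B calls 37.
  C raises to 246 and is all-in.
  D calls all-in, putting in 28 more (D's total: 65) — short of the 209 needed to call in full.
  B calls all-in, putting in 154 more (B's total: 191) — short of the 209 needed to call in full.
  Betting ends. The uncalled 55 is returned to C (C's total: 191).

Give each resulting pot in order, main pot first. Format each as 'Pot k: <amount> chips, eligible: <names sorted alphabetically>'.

Pot 1: 96 chips, eligible: A, B, C, D
Pot 2: 123 chips, eligible: B, C, D
Pot 3: 252 chips, eligible: B, C

Derivation:
Contributions (after 55 returned to C): A=24, B=191, C=191, D=65
Pot levels (distinct totals of non-folded players): 24, 65, 191
Layer 1-24: 24 each from A, B, C, D = 24*4 = 96 chips; eligible A, B, C, D
Layer 25-65: 41 each from B, C, D = 41*3 = 123 chips; eligible B, C, D
Layer 66-191: 126 each from B, C = 126*2 = 252 chips; eligible B, C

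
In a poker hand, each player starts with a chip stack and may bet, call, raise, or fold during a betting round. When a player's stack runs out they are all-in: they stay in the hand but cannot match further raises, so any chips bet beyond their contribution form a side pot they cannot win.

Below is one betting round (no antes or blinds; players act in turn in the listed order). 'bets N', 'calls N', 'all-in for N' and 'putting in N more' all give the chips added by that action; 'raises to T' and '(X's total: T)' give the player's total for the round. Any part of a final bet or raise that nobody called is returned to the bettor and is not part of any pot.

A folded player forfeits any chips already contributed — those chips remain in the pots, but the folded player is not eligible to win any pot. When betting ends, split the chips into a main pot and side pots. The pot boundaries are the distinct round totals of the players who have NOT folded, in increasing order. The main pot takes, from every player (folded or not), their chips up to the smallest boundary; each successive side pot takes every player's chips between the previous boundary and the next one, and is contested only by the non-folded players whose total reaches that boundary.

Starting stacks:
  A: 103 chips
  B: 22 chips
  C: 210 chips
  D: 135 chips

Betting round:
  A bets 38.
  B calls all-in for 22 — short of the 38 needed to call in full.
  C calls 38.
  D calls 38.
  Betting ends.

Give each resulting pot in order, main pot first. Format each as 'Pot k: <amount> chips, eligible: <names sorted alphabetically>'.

Contributions: A=38, B=22, C=38, D=38
Pot levels (distinct totals of non-folded players): 22, 38
Layer 1-22: 22 each from A, B, C, D = 22*4 = 88 chips; eligible A, B, C, D
Layer 23-38: 16 each from A, C, D = 16*3 = 48 chips; eligible A, C, D

Pot 1: 88 chips, eligible: A, B, C, D
Pot 2: 48 chips, eligible: A, C, D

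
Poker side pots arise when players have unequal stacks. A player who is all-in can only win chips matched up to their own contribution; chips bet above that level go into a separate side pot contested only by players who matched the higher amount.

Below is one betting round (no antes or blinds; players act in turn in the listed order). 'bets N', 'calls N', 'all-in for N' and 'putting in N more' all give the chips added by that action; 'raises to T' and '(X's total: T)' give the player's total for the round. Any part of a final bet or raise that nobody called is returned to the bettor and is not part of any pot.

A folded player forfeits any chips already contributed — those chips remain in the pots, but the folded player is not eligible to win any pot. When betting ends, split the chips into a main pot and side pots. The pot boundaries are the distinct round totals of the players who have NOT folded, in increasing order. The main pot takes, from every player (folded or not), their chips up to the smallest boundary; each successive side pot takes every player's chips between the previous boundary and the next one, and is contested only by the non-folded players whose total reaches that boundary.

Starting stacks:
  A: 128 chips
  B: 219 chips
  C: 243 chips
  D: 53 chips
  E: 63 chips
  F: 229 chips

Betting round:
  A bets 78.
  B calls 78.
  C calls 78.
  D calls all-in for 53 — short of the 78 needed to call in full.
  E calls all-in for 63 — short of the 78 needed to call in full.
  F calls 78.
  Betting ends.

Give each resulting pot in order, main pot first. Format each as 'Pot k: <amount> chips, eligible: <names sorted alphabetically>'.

Contributions: A=78, B=78, C=78, D=53, E=63, F=78
Pot levels (distinct totals of non-folded players): 53, 63, 78
Layer 1-53: 53 each from A, B, C, D, E, F = 53*6 = 318 chips; eligible A, B, C, D, E, F
Layer 54-63: 10 each from A, B, C, E, F = 10*5 = 50 chips; eligible A, B, C, E, F
Layer 64-78: 15 each from A, B, C, F = 15*4 = 60 chips; eligible A, B, C, F

Pot 1: 318 chips, eligible: A, B, C, D, E, F
Pot 2: 50 chips, eligible: A, B, C, E, F
Pot 3: 60 chips, eligible: A, B, C, F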